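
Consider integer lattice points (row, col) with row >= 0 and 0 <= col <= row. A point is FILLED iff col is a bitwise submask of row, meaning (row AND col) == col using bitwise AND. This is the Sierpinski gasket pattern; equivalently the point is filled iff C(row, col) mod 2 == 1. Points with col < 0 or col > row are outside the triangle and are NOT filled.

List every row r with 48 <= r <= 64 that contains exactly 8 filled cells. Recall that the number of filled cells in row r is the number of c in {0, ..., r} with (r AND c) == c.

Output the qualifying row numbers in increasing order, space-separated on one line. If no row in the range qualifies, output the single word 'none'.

Row r has 2^popcount(r) filled cells, so we need popcount(r) = log2(8) = 3.
Scan r = 48..64 and keep those with exactly 3 one-bits:
r=48=110000 popcount=2 -> skip
r=49=110001 popcount=3 -> KEEP
r=50=110010 popcount=3 -> KEEP
r=51=110011 popcount=4 -> skip
r=52=110100 popcount=3 -> KEEP
r=53=110101 popcount=4 -> skip
r=54=110110 popcount=4 -> skip
r=55=110111 popcount=5 -> skip
r=56=111000 popcount=3 -> KEEP
r=57=111001 popcount=4 -> skip
r=58=111010 popcount=4 -> skip
r=59=111011 popcount=5 -> skip
r=60=111100 popcount=4 -> skip
r=61=111101 popcount=5 -> skip
r=62=111110 popcount=5 -> skip
r=63=111111 popcount=6 -> skip
r=64=1000000 popcount=1 -> skip
Kept rows: 49 50 52 56

Answer: 49 50 52 56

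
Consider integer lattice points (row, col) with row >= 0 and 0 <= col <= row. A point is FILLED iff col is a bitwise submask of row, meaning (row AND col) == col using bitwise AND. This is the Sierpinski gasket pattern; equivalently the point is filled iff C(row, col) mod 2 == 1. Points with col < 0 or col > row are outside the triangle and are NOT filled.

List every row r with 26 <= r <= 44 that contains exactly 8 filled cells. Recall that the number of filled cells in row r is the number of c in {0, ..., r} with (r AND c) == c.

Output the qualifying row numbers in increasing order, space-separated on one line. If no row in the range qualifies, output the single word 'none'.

Row r has 2^popcount(r) filled cells, so we need popcount(r) = log2(8) = 3.
Scan r = 26..44 and keep those with exactly 3 one-bits:
r=26=11010 popcount=3 -> KEEP
r=27=11011 popcount=4 -> skip
r=28=11100 popcount=3 -> KEEP
r=29=11101 popcount=4 -> skip
r=30=11110 popcount=4 -> skip
r=31=11111 popcount=5 -> skip
r=32=100000 popcount=1 -> skip
r=33=100001 popcount=2 -> skip
r=34=100010 popcount=2 -> skip
r=35=100011 popcount=3 -> KEEP
r=36=100100 popcount=2 -> skip
r=37=100101 popcount=3 -> KEEP
r=38=100110 popcount=3 -> KEEP
r=39=100111 popcount=4 -> skip
r=40=101000 popcount=2 -> skip
r=41=101001 popcount=3 -> KEEP
r=42=101010 popcount=3 -> KEEP
r=43=101011 popcount=4 -> skip
r=44=101100 popcount=3 -> KEEP
Kept rows: 26 28 35 37 38 41 42 44

Answer: 26 28 35 37 38 41 42 44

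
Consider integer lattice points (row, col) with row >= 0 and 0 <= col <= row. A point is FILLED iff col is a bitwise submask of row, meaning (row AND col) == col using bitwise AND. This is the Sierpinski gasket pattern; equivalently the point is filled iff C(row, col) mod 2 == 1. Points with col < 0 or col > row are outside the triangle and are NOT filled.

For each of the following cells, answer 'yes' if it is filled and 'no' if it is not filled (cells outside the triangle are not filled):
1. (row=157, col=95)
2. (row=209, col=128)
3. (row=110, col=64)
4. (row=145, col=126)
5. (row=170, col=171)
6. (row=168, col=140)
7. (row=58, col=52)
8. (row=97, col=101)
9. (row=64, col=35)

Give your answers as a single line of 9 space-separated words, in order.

Answer: no yes yes no no no no no no

Derivation:
(157,95): row=0b10011101, col=0b1011111, row AND col = 0b11101 = 29; 29 != 95 -> empty
(209,128): row=0b11010001, col=0b10000000, row AND col = 0b10000000 = 128; 128 == 128 -> filled
(110,64): row=0b1101110, col=0b1000000, row AND col = 0b1000000 = 64; 64 == 64 -> filled
(145,126): row=0b10010001, col=0b1111110, row AND col = 0b10000 = 16; 16 != 126 -> empty
(170,171): col outside [0, 170] -> not filled
(168,140): row=0b10101000, col=0b10001100, row AND col = 0b10001000 = 136; 136 != 140 -> empty
(58,52): row=0b111010, col=0b110100, row AND col = 0b110000 = 48; 48 != 52 -> empty
(97,101): col outside [0, 97] -> not filled
(64,35): row=0b1000000, col=0b100011, row AND col = 0b0 = 0; 0 != 35 -> empty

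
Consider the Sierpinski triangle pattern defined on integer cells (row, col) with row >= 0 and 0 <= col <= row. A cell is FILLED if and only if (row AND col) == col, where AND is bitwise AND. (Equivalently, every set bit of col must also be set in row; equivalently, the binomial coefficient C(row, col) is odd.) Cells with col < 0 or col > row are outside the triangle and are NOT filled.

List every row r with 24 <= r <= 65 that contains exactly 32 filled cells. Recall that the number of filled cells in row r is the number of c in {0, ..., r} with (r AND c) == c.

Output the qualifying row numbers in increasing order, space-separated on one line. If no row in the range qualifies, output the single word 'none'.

Answer: 31 47 55 59 61 62

Derivation:
Row r has 2^popcount(r) filled cells, so we need popcount(r) = log2(32) = 5.
Scan r = 24..65 and keep those with exactly 5 one-bits:
r=24=11000 popcount=2 -> skip
r=25=11001 popcount=3 -> skip
r=26=11010 popcount=3 -> skip
r=27=11011 popcount=4 -> skip
r=28=11100 popcount=3 -> skip
r=29=11101 popcount=4 -> skip
r=30=11110 popcount=4 -> skip
r=31=11111 popcount=5 -> KEEP
r=32=100000 popcount=1 -> skip
r=33=100001 popcount=2 -> skip
r=34=100010 popcount=2 -> skip
r=35=100011 popcount=3 -> skip
r=36=100100 popcount=2 -> skip
r=37=100101 popcount=3 -> skip
r=38=100110 popcount=3 -> skip
r=39=100111 popcount=4 -> skip
r=40=101000 popcount=2 -> skip
r=41=101001 popcount=3 -> skip
r=42=101010 popcount=3 -> skip
r=43=101011 popcount=4 -> skip
r=44=101100 popcount=3 -> skip
r=45=101101 popcount=4 -> skip
r=46=101110 popcount=4 -> skip
r=47=101111 popcount=5 -> KEEP
r=48=110000 popcount=2 -> skip
r=49=110001 popcount=3 -> skip
r=50=110010 popcount=3 -> skip
r=51=110011 popcount=4 -> skip
r=52=110100 popcount=3 -> skip
r=53=110101 popcount=4 -> skip
r=54=110110 popcount=4 -> skip
r=55=110111 popcount=5 -> KEEP
r=56=111000 popcount=3 -> skip
r=57=111001 popcount=4 -> skip
r=58=111010 popcount=4 -> skip
r=59=111011 popcount=5 -> KEEP
r=60=111100 popcount=4 -> skip
r=61=111101 popcount=5 -> KEEP
r=62=111110 popcount=5 -> KEEP
r=63=111111 popcount=6 -> skip
r=64=1000000 popcount=1 -> skip
r=65=1000001 popcount=2 -> skip
Kept rows: 31 47 55 59 61 62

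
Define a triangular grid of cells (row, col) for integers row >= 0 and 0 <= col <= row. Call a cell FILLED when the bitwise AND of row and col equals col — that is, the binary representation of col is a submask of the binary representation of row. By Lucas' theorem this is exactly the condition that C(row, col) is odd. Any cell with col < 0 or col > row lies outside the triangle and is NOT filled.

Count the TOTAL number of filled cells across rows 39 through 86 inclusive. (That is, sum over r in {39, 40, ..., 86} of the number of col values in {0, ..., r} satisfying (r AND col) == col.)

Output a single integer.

Answer: 686

Derivation:
r39=100111 pc4: +16 =16
r40=101000 pc2: +4 =20
r41=101001 pc3: +8 =28
r42=101010 pc3: +8 =36
r43=101011 pc4: +16 =52
r44=101100 pc3: +8 =60
r45=101101 pc4: +16 =76
r46=101110 pc4: +16 =92
r47=101111 pc5: +32 =124
r48=110000 pc2: +4 =128
r49=110001 pc3: +8 =136
r50=110010 pc3: +8 =144
r51=110011 pc4: +16 =160
r52=110100 pc3: +8 =168
r53=110101 pc4: +16 =184
r54=110110 pc4: +16 =200
r55=110111 pc5: +32 =232
r56=111000 pc3: +8 =240
r57=111001 pc4: +16 =256
r58=111010 pc4: +16 =272
r59=111011 pc5: +32 =304
r60=111100 pc4: +16 =320
r61=111101 pc5: +32 =352
r62=111110 pc5: +32 =384
r63=111111 pc6: +64 =448
r64=1000000 pc1: +2 =450
r65=1000001 pc2: +4 =454
r66=1000010 pc2: +4 =458
r67=1000011 pc3: +8 =466
r68=1000100 pc2: +4 =470
r69=1000101 pc3: +8 =478
r70=1000110 pc3: +8 =486
r71=1000111 pc4: +16 =502
r72=1001000 pc2: +4 =506
r73=1001001 pc3: +8 =514
r74=1001010 pc3: +8 =522
r75=1001011 pc4: +16 =538
r76=1001100 pc3: +8 =546
r77=1001101 pc4: +16 =562
r78=1001110 pc4: +16 =578
r79=1001111 pc5: +32 =610
r80=1010000 pc2: +4 =614
r81=1010001 pc3: +8 =622
r82=1010010 pc3: +8 =630
r83=1010011 pc4: +16 =646
r84=1010100 pc3: +8 =654
r85=1010101 pc4: +16 =670
r86=1010110 pc4: +16 =686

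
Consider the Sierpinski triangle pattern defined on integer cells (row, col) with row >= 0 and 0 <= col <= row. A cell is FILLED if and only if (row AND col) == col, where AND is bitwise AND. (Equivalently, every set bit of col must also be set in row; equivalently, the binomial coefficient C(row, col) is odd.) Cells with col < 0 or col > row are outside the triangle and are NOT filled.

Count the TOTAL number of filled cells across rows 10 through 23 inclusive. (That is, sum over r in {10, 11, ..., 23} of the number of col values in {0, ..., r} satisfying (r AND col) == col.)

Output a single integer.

r10=1010 pc2: +4 =4
r11=1011 pc3: +8 =12
r12=1100 pc2: +4 =16
r13=1101 pc3: +8 =24
r14=1110 pc3: +8 =32
r15=1111 pc4: +16 =48
r16=10000 pc1: +2 =50
r17=10001 pc2: +4 =54
r18=10010 pc2: +4 =58
r19=10011 pc3: +8 =66
r20=10100 pc2: +4 =70
r21=10101 pc3: +8 =78
r22=10110 pc3: +8 =86
r23=10111 pc4: +16 =102

Answer: 102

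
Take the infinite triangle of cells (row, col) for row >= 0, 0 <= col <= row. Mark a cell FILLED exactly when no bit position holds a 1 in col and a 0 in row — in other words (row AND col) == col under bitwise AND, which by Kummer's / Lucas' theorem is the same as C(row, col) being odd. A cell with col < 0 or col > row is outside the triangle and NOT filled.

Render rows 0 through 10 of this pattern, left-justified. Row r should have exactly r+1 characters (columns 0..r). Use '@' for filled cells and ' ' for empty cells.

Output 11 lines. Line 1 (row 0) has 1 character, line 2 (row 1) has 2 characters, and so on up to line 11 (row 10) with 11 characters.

Answer: @
@@
@ @
@@@@
@   @
@@  @@
@ @ @ @
@@@@@@@@
@       @
@@      @@
@ @     @ @

Derivation:
r0=0: @
r1=1: @@
r2=10: @ @
r3=11: @@@@
r4=100: @   @
r5=101: @@  @@
r6=110: @ @ @ @
r7=111: @@@@@@@@
r8=1000: @       @
r9=1001: @@      @@
r10=1010: @ @     @ @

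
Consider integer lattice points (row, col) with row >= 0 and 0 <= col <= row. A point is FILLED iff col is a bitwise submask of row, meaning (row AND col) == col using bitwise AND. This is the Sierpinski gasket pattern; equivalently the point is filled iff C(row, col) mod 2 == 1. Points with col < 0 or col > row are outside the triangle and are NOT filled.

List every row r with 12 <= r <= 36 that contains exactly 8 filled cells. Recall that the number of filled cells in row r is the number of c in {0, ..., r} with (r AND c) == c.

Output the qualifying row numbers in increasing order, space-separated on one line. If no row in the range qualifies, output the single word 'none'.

Answer: 13 14 19 21 22 25 26 28 35

Derivation:
Row r has 2^popcount(r) filled cells, so we need popcount(r) = log2(8) = 3.
Scan r = 12..36 and keep those with exactly 3 one-bits:
r=12=1100 popcount=2 -> skip
r=13=1101 popcount=3 -> KEEP
r=14=1110 popcount=3 -> KEEP
r=15=1111 popcount=4 -> skip
r=16=10000 popcount=1 -> skip
r=17=10001 popcount=2 -> skip
r=18=10010 popcount=2 -> skip
r=19=10011 popcount=3 -> KEEP
r=20=10100 popcount=2 -> skip
r=21=10101 popcount=3 -> KEEP
r=22=10110 popcount=3 -> KEEP
r=23=10111 popcount=4 -> skip
r=24=11000 popcount=2 -> skip
r=25=11001 popcount=3 -> KEEP
r=26=11010 popcount=3 -> KEEP
r=27=11011 popcount=4 -> skip
r=28=11100 popcount=3 -> KEEP
r=29=11101 popcount=4 -> skip
r=30=11110 popcount=4 -> skip
r=31=11111 popcount=5 -> skip
r=32=100000 popcount=1 -> skip
r=33=100001 popcount=2 -> skip
r=34=100010 popcount=2 -> skip
r=35=100011 popcount=3 -> KEEP
r=36=100100 popcount=2 -> skip
Kept rows: 13 14 19 21 22 25 26 28 35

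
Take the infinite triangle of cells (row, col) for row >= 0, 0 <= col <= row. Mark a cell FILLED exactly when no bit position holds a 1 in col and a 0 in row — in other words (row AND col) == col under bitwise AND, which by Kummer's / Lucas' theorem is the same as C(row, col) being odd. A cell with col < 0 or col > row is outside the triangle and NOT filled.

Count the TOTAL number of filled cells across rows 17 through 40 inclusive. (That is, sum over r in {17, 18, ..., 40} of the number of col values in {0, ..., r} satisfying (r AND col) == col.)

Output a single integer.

r17=10001 pc2: +4 =4
r18=10010 pc2: +4 =8
r19=10011 pc3: +8 =16
r20=10100 pc2: +4 =20
r21=10101 pc3: +8 =28
r22=10110 pc3: +8 =36
r23=10111 pc4: +16 =52
r24=11000 pc2: +4 =56
r25=11001 pc3: +8 =64
r26=11010 pc3: +8 =72
r27=11011 pc4: +16 =88
r28=11100 pc3: +8 =96
r29=11101 pc4: +16 =112
r30=11110 pc4: +16 =128
r31=11111 pc5: +32 =160
r32=100000 pc1: +2 =162
r33=100001 pc2: +4 =166
r34=100010 pc2: +4 =170
r35=100011 pc3: +8 =178
r36=100100 pc2: +4 =182
r37=100101 pc3: +8 =190
r38=100110 pc3: +8 =198
r39=100111 pc4: +16 =214
r40=101000 pc2: +4 =218

Answer: 218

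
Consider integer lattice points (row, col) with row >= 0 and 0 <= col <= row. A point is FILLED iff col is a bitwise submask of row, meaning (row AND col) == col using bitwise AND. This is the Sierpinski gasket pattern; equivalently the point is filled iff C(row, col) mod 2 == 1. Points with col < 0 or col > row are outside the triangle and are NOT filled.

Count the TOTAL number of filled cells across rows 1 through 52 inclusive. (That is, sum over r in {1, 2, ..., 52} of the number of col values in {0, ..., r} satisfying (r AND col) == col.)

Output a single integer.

r1=1 pc1: +2 =2
r2=10 pc1: +2 =4
r3=11 pc2: +4 =8
r4=100 pc1: +2 =10
r5=101 pc2: +4 =14
r6=110 pc2: +4 =18
r7=111 pc3: +8 =26
r8=1000 pc1: +2 =28
r9=1001 pc2: +4 =32
r10=1010 pc2: +4 =36
r11=1011 pc3: +8 =44
r12=1100 pc2: +4 =48
r13=1101 pc3: +8 =56
r14=1110 pc3: +8 =64
r15=1111 pc4: +16 =80
r16=10000 pc1: +2 =82
r17=10001 pc2: +4 =86
r18=10010 pc2: +4 =90
r19=10011 pc3: +8 =98
r20=10100 pc2: +4 =102
r21=10101 pc3: +8 =110
r22=10110 pc3: +8 =118
r23=10111 pc4: +16 =134
r24=11000 pc2: +4 =138
r25=11001 pc3: +8 =146
r26=11010 pc3: +8 =154
r27=11011 pc4: +16 =170
r28=11100 pc3: +8 =178
r29=11101 pc4: +16 =194
r30=11110 pc4: +16 =210
r31=11111 pc5: +32 =242
r32=100000 pc1: +2 =244
r33=100001 pc2: +4 =248
r34=100010 pc2: +4 =252
r35=100011 pc3: +8 =260
r36=100100 pc2: +4 =264
r37=100101 pc3: +8 =272
r38=100110 pc3: +8 =280
r39=100111 pc4: +16 =296
r40=101000 pc2: +4 =300
r41=101001 pc3: +8 =308
r42=101010 pc3: +8 =316
r43=101011 pc4: +16 =332
r44=101100 pc3: +8 =340
r45=101101 pc4: +16 =356
r46=101110 pc4: +16 =372
r47=101111 pc5: +32 =404
r48=110000 pc2: +4 =408
r49=110001 pc3: +8 =416
r50=110010 pc3: +8 =424
r51=110011 pc4: +16 =440
r52=110100 pc3: +8 =448

Answer: 448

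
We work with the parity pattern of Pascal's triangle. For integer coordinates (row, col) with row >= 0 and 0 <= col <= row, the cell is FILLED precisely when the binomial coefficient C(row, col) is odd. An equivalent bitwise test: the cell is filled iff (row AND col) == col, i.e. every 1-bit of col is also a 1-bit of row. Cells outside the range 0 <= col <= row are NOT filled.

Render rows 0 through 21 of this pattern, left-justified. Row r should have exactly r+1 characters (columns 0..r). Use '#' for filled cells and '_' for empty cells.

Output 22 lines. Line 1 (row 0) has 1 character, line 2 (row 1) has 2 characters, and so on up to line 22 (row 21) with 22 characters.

Answer: #
##
#_#
####
#___#
##__##
#_#_#_#
########
#_______#
##______##
#_#_____#_#
####____####
#___#___#___#
##__##__##__##
#_#_#_#_#_#_#_#
################
#_______________#
##______________##
#_#_____________#_#
####____________####
#___#___________#___#
##__##__________##__##

Derivation:
r0=0: #
r1=1: ##
r2=10: #_#
r3=11: ####
r4=100: #___#
r5=101: ##__##
r6=110: #_#_#_#
r7=111: ########
r8=1000: #_______#
r9=1001: ##______##
r10=1010: #_#_____#_#
r11=1011: ####____####
r12=1100: #___#___#___#
r13=1101: ##__##__##__##
r14=1110: #_#_#_#_#_#_#_#
r15=1111: ################
r16=10000: #_______________#
r17=10001: ##______________##
r18=10010: #_#_____________#_#
r19=10011: ####____________####
r20=10100: #___#___________#___#
r21=10101: ##__##__________##__##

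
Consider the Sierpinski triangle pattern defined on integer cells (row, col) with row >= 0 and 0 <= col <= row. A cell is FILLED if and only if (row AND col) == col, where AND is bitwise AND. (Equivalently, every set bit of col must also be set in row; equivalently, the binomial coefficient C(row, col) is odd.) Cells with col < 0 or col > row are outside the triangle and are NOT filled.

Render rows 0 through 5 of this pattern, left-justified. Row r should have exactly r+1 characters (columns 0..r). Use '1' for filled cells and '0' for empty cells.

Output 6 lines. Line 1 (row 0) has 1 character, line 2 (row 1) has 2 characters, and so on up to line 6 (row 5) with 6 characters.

r0=0: 1
r1=1: 11
r2=10: 101
r3=11: 1111
r4=100: 10001
r5=101: 110011

Answer: 1
11
101
1111
10001
110011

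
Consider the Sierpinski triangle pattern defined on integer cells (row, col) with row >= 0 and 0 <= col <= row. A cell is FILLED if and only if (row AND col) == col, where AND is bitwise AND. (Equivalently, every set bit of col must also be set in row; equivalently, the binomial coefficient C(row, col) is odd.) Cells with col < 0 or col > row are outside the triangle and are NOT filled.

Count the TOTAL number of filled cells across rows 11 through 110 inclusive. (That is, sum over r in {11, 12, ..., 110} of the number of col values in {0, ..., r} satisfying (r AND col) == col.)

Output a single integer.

Answer: 1438

Derivation:
r11=1011 pc3: +8 =8
r12=1100 pc2: +4 =12
r13=1101 pc3: +8 =20
r14=1110 pc3: +8 =28
r15=1111 pc4: +16 =44
r16=10000 pc1: +2 =46
r17=10001 pc2: +4 =50
r18=10010 pc2: +4 =54
r19=10011 pc3: +8 =62
r20=10100 pc2: +4 =66
r21=10101 pc3: +8 =74
r22=10110 pc3: +8 =82
r23=10111 pc4: +16 =98
r24=11000 pc2: +4 =102
r25=11001 pc3: +8 =110
r26=11010 pc3: +8 =118
r27=11011 pc4: +16 =134
r28=11100 pc3: +8 =142
r29=11101 pc4: +16 =158
r30=11110 pc4: +16 =174
r31=11111 pc5: +32 =206
r32=100000 pc1: +2 =208
r33=100001 pc2: +4 =212
r34=100010 pc2: +4 =216
r35=100011 pc3: +8 =224
r36=100100 pc2: +4 =228
r37=100101 pc3: +8 =236
r38=100110 pc3: +8 =244
r39=100111 pc4: +16 =260
r40=101000 pc2: +4 =264
r41=101001 pc3: +8 =272
r42=101010 pc3: +8 =280
r43=101011 pc4: +16 =296
r44=101100 pc3: +8 =304
r45=101101 pc4: +16 =320
r46=101110 pc4: +16 =336
r47=101111 pc5: +32 =368
r48=110000 pc2: +4 =372
r49=110001 pc3: +8 =380
r50=110010 pc3: +8 =388
r51=110011 pc4: +16 =404
r52=110100 pc3: +8 =412
r53=110101 pc4: +16 =428
r54=110110 pc4: +16 =444
r55=110111 pc5: +32 =476
r56=111000 pc3: +8 =484
r57=111001 pc4: +16 =500
r58=111010 pc4: +16 =516
r59=111011 pc5: +32 =548
r60=111100 pc4: +16 =564
r61=111101 pc5: +32 =596
r62=111110 pc5: +32 =628
r63=111111 pc6: +64 =692
r64=1000000 pc1: +2 =694
r65=1000001 pc2: +4 =698
r66=1000010 pc2: +4 =702
r67=1000011 pc3: +8 =710
r68=1000100 pc2: +4 =714
r69=1000101 pc3: +8 =722
r70=1000110 pc3: +8 =730
r71=1000111 pc4: +16 =746
r72=1001000 pc2: +4 =750
r73=1001001 pc3: +8 =758
r74=1001010 pc3: +8 =766
r75=1001011 pc4: +16 =782
r76=1001100 pc3: +8 =790
r77=1001101 pc4: +16 =806
r78=1001110 pc4: +16 =822
r79=1001111 pc5: +32 =854
r80=1010000 pc2: +4 =858
r81=1010001 pc3: +8 =866
r82=1010010 pc3: +8 =874
r83=1010011 pc4: +16 =890
r84=1010100 pc3: +8 =898
r85=1010101 pc4: +16 =914
r86=1010110 pc4: +16 =930
r87=1010111 pc5: +32 =962
r88=1011000 pc3: +8 =970
r89=1011001 pc4: +16 =986
r90=1011010 pc4: +16 =1002
r91=1011011 pc5: +32 =1034
r92=1011100 pc4: +16 =1050
r93=1011101 pc5: +32 =1082
r94=1011110 pc5: +32 =1114
r95=1011111 pc6: +64 =1178
r96=1100000 pc2: +4 =1182
r97=1100001 pc3: +8 =1190
r98=1100010 pc3: +8 =1198
r99=1100011 pc4: +16 =1214
r100=1100100 pc3: +8 =1222
r101=1100101 pc4: +16 =1238
r102=1100110 pc4: +16 =1254
r103=1100111 pc5: +32 =1286
r104=1101000 pc3: +8 =1294
r105=1101001 pc4: +16 =1310
r106=1101010 pc4: +16 =1326
r107=1101011 pc5: +32 =1358
r108=1101100 pc4: +16 =1374
r109=1101101 pc5: +32 =1406
r110=1101110 pc5: +32 =1438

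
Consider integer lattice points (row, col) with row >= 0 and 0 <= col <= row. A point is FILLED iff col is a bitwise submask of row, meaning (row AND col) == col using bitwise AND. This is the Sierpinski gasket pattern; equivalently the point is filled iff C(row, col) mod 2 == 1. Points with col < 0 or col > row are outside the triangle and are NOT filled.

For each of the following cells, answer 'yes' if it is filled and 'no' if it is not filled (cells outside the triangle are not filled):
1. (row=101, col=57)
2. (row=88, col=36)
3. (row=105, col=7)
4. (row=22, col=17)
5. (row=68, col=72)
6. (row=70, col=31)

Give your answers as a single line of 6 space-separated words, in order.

Answer: no no no no no no

Derivation:
(101,57): row=0b1100101, col=0b111001, row AND col = 0b100001 = 33; 33 != 57 -> empty
(88,36): row=0b1011000, col=0b100100, row AND col = 0b0 = 0; 0 != 36 -> empty
(105,7): row=0b1101001, col=0b111, row AND col = 0b1 = 1; 1 != 7 -> empty
(22,17): row=0b10110, col=0b10001, row AND col = 0b10000 = 16; 16 != 17 -> empty
(68,72): col outside [0, 68] -> not filled
(70,31): row=0b1000110, col=0b11111, row AND col = 0b110 = 6; 6 != 31 -> empty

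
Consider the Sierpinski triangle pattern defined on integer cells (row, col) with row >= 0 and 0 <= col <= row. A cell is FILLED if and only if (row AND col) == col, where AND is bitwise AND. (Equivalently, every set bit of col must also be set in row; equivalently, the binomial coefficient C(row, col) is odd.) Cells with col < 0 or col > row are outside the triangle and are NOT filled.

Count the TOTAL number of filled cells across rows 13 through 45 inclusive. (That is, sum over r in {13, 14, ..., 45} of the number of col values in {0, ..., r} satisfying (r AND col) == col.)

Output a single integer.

r13=1101 pc3: +8 =8
r14=1110 pc3: +8 =16
r15=1111 pc4: +16 =32
r16=10000 pc1: +2 =34
r17=10001 pc2: +4 =38
r18=10010 pc2: +4 =42
r19=10011 pc3: +8 =50
r20=10100 pc2: +4 =54
r21=10101 pc3: +8 =62
r22=10110 pc3: +8 =70
r23=10111 pc4: +16 =86
r24=11000 pc2: +4 =90
r25=11001 pc3: +8 =98
r26=11010 pc3: +8 =106
r27=11011 pc4: +16 =122
r28=11100 pc3: +8 =130
r29=11101 pc4: +16 =146
r30=11110 pc4: +16 =162
r31=11111 pc5: +32 =194
r32=100000 pc1: +2 =196
r33=100001 pc2: +4 =200
r34=100010 pc2: +4 =204
r35=100011 pc3: +8 =212
r36=100100 pc2: +4 =216
r37=100101 pc3: +8 =224
r38=100110 pc3: +8 =232
r39=100111 pc4: +16 =248
r40=101000 pc2: +4 =252
r41=101001 pc3: +8 =260
r42=101010 pc3: +8 =268
r43=101011 pc4: +16 =284
r44=101100 pc3: +8 =292
r45=101101 pc4: +16 =308

Answer: 308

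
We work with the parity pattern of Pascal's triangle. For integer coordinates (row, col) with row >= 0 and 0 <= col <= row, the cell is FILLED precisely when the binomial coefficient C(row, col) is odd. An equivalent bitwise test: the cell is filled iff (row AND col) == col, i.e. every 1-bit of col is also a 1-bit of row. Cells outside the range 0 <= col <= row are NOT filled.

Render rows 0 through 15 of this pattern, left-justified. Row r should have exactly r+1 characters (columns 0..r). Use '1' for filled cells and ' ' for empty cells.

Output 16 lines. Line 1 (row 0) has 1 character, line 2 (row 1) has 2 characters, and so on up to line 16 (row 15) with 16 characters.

r0=0: 1
r1=1: 11
r2=10: 1 1
r3=11: 1111
r4=100: 1   1
r5=101: 11  11
r6=110: 1 1 1 1
r7=111: 11111111
r8=1000: 1       1
r9=1001: 11      11
r10=1010: 1 1     1 1
r11=1011: 1111    1111
r12=1100: 1   1   1   1
r13=1101: 11  11  11  11
r14=1110: 1 1 1 1 1 1 1 1
r15=1111: 1111111111111111

Answer: 1
11
1 1
1111
1   1
11  11
1 1 1 1
11111111
1       1
11      11
1 1     1 1
1111    1111
1   1   1   1
11  11  11  11
1 1 1 1 1 1 1 1
1111111111111111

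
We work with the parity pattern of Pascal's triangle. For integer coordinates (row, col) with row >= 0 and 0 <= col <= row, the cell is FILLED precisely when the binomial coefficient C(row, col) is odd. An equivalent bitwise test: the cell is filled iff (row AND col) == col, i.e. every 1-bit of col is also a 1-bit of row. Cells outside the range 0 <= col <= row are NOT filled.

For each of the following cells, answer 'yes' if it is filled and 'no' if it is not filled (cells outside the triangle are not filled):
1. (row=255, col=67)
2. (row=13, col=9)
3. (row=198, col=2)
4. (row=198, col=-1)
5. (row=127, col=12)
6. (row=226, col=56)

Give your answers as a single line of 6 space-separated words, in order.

(255,67): row=0b11111111, col=0b1000011, row AND col = 0b1000011 = 67; 67 == 67 -> filled
(13,9): row=0b1101, col=0b1001, row AND col = 0b1001 = 9; 9 == 9 -> filled
(198,2): row=0b11000110, col=0b10, row AND col = 0b10 = 2; 2 == 2 -> filled
(198,-1): col outside [0, 198] -> not filled
(127,12): row=0b1111111, col=0b1100, row AND col = 0b1100 = 12; 12 == 12 -> filled
(226,56): row=0b11100010, col=0b111000, row AND col = 0b100000 = 32; 32 != 56 -> empty

Answer: yes yes yes no yes no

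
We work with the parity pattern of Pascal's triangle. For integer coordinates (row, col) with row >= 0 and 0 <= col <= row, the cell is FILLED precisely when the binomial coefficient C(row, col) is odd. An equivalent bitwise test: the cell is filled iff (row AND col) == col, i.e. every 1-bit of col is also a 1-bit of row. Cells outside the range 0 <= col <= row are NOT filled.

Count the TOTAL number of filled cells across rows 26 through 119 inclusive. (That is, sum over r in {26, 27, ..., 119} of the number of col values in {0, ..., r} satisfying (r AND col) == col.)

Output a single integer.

r26=11010 pc3: +8 =8
r27=11011 pc4: +16 =24
r28=11100 pc3: +8 =32
r29=11101 pc4: +16 =48
r30=11110 pc4: +16 =64
r31=11111 pc5: +32 =96
r32=100000 pc1: +2 =98
r33=100001 pc2: +4 =102
r34=100010 pc2: +4 =106
r35=100011 pc3: +8 =114
r36=100100 pc2: +4 =118
r37=100101 pc3: +8 =126
r38=100110 pc3: +8 =134
r39=100111 pc4: +16 =150
r40=101000 pc2: +4 =154
r41=101001 pc3: +8 =162
r42=101010 pc3: +8 =170
r43=101011 pc4: +16 =186
r44=101100 pc3: +8 =194
r45=101101 pc4: +16 =210
r46=101110 pc4: +16 =226
r47=101111 pc5: +32 =258
r48=110000 pc2: +4 =262
r49=110001 pc3: +8 =270
r50=110010 pc3: +8 =278
r51=110011 pc4: +16 =294
r52=110100 pc3: +8 =302
r53=110101 pc4: +16 =318
r54=110110 pc4: +16 =334
r55=110111 pc5: +32 =366
r56=111000 pc3: +8 =374
r57=111001 pc4: +16 =390
r58=111010 pc4: +16 =406
r59=111011 pc5: +32 =438
r60=111100 pc4: +16 =454
r61=111101 pc5: +32 =486
r62=111110 pc5: +32 =518
r63=111111 pc6: +64 =582
r64=1000000 pc1: +2 =584
r65=1000001 pc2: +4 =588
r66=1000010 pc2: +4 =592
r67=1000011 pc3: +8 =600
r68=1000100 pc2: +4 =604
r69=1000101 pc3: +8 =612
r70=1000110 pc3: +8 =620
r71=1000111 pc4: +16 =636
r72=1001000 pc2: +4 =640
r73=1001001 pc3: +8 =648
r74=1001010 pc3: +8 =656
r75=1001011 pc4: +16 =672
r76=1001100 pc3: +8 =680
r77=1001101 pc4: +16 =696
r78=1001110 pc4: +16 =712
r79=1001111 pc5: +32 =744
r80=1010000 pc2: +4 =748
r81=1010001 pc3: +8 =756
r82=1010010 pc3: +8 =764
r83=1010011 pc4: +16 =780
r84=1010100 pc3: +8 =788
r85=1010101 pc4: +16 =804
r86=1010110 pc4: +16 =820
r87=1010111 pc5: +32 =852
r88=1011000 pc3: +8 =860
r89=1011001 pc4: +16 =876
r90=1011010 pc4: +16 =892
r91=1011011 pc5: +32 =924
r92=1011100 pc4: +16 =940
r93=1011101 pc5: +32 =972
r94=1011110 pc5: +32 =1004
r95=1011111 pc6: +64 =1068
r96=1100000 pc2: +4 =1072
r97=1100001 pc3: +8 =1080
r98=1100010 pc3: +8 =1088
r99=1100011 pc4: +16 =1104
r100=1100100 pc3: +8 =1112
r101=1100101 pc4: +16 =1128
r102=1100110 pc4: +16 =1144
r103=1100111 pc5: +32 =1176
r104=1101000 pc3: +8 =1184
r105=1101001 pc4: +16 =1200
r106=1101010 pc4: +16 =1216
r107=1101011 pc5: +32 =1248
r108=1101100 pc4: +16 =1264
r109=1101101 pc5: +32 =1296
r110=1101110 pc5: +32 =1328
r111=1101111 pc6: +64 =1392
r112=1110000 pc3: +8 =1400
r113=1110001 pc4: +16 =1416
r114=1110010 pc4: +16 =1432
r115=1110011 pc5: +32 =1464
r116=1110100 pc4: +16 =1480
r117=1110101 pc5: +32 =1512
r118=1110110 pc5: +32 =1544
r119=1110111 pc6: +64 =1608

Answer: 1608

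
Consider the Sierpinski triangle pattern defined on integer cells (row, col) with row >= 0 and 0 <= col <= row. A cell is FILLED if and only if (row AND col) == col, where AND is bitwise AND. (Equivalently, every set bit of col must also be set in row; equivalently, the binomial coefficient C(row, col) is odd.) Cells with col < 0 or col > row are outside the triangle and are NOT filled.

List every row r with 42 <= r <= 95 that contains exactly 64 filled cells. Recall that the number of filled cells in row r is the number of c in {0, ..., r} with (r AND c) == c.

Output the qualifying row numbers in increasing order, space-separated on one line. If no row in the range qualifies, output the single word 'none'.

Row r has 2^popcount(r) filled cells, so we need popcount(r) = log2(64) = 6.
Scan r = 42..95 and keep those with exactly 6 one-bits:
r=42=101010 popcount=3 -> skip
r=43=101011 popcount=4 -> skip
r=44=101100 popcount=3 -> skip
r=45=101101 popcount=4 -> skip
r=46=101110 popcount=4 -> skip
r=47=101111 popcount=5 -> skip
r=48=110000 popcount=2 -> skip
r=49=110001 popcount=3 -> skip
r=50=110010 popcount=3 -> skip
r=51=110011 popcount=4 -> skip
r=52=110100 popcount=3 -> skip
r=53=110101 popcount=4 -> skip
r=54=110110 popcount=4 -> skip
r=55=110111 popcount=5 -> skip
r=56=111000 popcount=3 -> skip
r=57=111001 popcount=4 -> skip
r=58=111010 popcount=4 -> skip
r=59=111011 popcount=5 -> skip
r=60=111100 popcount=4 -> skip
r=61=111101 popcount=5 -> skip
r=62=111110 popcount=5 -> skip
r=63=111111 popcount=6 -> KEEP
r=64=1000000 popcount=1 -> skip
r=65=1000001 popcount=2 -> skip
r=66=1000010 popcount=2 -> skip
r=67=1000011 popcount=3 -> skip
r=68=1000100 popcount=2 -> skip
r=69=1000101 popcount=3 -> skip
r=70=1000110 popcount=3 -> skip
r=71=1000111 popcount=4 -> skip
r=72=1001000 popcount=2 -> skip
r=73=1001001 popcount=3 -> skip
r=74=1001010 popcount=3 -> skip
r=75=1001011 popcount=4 -> skip
r=76=1001100 popcount=3 -> skip
r=77=1001101 popcount=4 -> skip
r=78=1001110 popcount=4 -> skip
r=79=1001111 popcount=5 -> skip
r=80=1010000 popcount=2 -> skip
r=81=1010001 popcount=3 -> skip
r=82=1010010 popcount=3 -> skip
r=83=1010011 popcount=4 -> skip
r=84=1010100 popcount=3 -> skip
r=85=1010101 popcount=4 -> skip
r=86=1010110 popcount=4 -> skip
r=87=1010111 popcount=5 -> skip
r=88=1011000 popcount=3 -> skip
r=89=1011001 popcount=4 -> skip
r=90=1011010 popcount=4 -> skip
r=91=1011011 popcount=5 -> skip
r=92=1011100 popcount=4 -> skip
r=93=1011101 popcount=5 -> skip
r=94=1011110 popcount=5 -> skip
r=95=1011111 popcount=6 -> KEEP
Kept rows: 63 95

Answer: 63 95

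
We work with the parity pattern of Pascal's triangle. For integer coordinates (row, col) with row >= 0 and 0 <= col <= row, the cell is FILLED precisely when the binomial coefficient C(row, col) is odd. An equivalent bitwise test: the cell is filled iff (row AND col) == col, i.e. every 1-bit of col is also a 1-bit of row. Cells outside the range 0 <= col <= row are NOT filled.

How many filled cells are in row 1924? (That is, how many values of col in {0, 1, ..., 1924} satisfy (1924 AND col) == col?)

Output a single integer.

1924 in binary = 11110000100
popcount(1924) = number of 1-bits in 11110000100 = 5
A col c satisfies (1924 AND c) == c iff every set bit of c is also set in 1924; each of the 5 set bits of 1924 can independently be on or off in c.
count = 2^5 = 32

Answer: 32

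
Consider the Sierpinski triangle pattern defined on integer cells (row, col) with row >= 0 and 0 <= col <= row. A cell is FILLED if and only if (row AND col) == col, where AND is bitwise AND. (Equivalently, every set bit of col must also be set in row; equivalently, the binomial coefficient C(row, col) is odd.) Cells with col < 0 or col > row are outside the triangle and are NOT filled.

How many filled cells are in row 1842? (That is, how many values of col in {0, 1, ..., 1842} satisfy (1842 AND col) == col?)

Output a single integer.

1842 in binary = 11100110010
popcount(1842) = number of 1-bits in 11100110010 = 6
A col c satisfies (1842 AND c) == c iff every set bit of c is also set in 1842; each of the 6 set bits of 1842 can independently be on or off in c.
count = 2^6 = 64

Answer: 64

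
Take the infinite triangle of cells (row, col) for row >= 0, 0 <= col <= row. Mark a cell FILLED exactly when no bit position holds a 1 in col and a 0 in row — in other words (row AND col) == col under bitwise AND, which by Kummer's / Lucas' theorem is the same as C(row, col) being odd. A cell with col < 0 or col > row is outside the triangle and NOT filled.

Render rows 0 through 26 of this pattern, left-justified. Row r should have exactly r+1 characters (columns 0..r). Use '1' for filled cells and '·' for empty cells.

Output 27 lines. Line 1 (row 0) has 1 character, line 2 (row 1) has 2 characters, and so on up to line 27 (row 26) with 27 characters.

Answer: 1
11
1·1
1111
1···1
11··11
1·1·1·1
11111111
1·······1
11······11
1·1·····1·1
1111····1111
1···1···1···1
11··11··11··11
1·1·1·1·1·1·1·1
1111111111111111
1···············1
11··············11
1·1·············1·1
1111············1111
1···1···········1···1
11··11··········11··11
1·1·1·1·········1·1·1·1
11111111········11111111
1·······1·······1·······1
11······11······11······11
1·1·····1·1·····1·1·····1·1

Derivation:
r0=0: 1
r1=1: 11
r2=10: 1·1
r3=11: 1111
r4=100: 1···1
r5=101: 11··11
r6=110: 1·1·1·1
r7=111: 11111111
r8=1000: 1·······1
r9=1001: 11······11
r10=1010: 1·1·····1·1
r11=1011: 1111····1111
r12=1100: 1···1···1···1
r13=1101: 11··11··11··11
r14=1110: 1·1·1·1·1·1·1·1
r15=1111: 1111111111111111
r16=10000: 1···············1
r17=10001: 11··············11
r18=10010: 1·1·············1·1
r19=10011: 1111············1111
r20=10100: 1···1···········1···1
r21=10101: 11··11··········11··11
r22=10110: 1·1·1·1·········1·1·1·1
r23=10111: 11111111········11111111
r24=11000: 1·······1·······1·······1
r25=11001: 11······11······11······11
r26=11010: 1·1·····1·1·····1·1·····1·1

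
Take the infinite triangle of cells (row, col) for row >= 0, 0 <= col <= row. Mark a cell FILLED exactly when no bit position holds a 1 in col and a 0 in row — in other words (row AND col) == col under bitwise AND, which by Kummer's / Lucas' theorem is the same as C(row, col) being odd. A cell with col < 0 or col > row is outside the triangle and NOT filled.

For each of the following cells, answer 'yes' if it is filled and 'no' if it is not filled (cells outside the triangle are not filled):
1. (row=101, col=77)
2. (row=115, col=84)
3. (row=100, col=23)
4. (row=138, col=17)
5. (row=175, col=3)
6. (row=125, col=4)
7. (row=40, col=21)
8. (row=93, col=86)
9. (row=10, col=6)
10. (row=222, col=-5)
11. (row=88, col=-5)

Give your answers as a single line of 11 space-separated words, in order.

(101,77): row=0b1100101, col=0b1001101, row AND col = 0b1000101 = 69; 69 != 77 -> empty
(115,84): row=0b1110011, col=0b1010100, row AND col = 0b1010000 = 80; 80 != 84 -> empty
(100,23): row=0b1100100, col=0b10111, row AND col = 0b100 = 4; 4 != 23 -> empty
(138,17): row=0b10001010, col=0b10001, row AND col = 0b0 = 0; 0 != 17 -> empty
(175,3): row=0b10101111, col=0b11, row AND col = 0b11 = 3; 3 == 3 -> filled
(125,4): row=0b1111101, col=0b100, row AND col = 0b100 = 4; 4 == 4 -> filled
(40,21): row=0b101000, col=0b10101, row AND col = 0b0 = 0; 0 != 21 -> empty
(93,86): row=0b1011101, col=0b1010110, row AND col = 0b1010100 = 84; 84 != 86 -> empty
(10,6): row=0b1010, col=0b110, row AND col = 0b10 = 2; 2 != 6 -> empty
(222,-5): col outside [0, 222] -> not filled
(88,-5): col outside [0, 88] -> not filled

Answer: no no no no yes yes no no no no no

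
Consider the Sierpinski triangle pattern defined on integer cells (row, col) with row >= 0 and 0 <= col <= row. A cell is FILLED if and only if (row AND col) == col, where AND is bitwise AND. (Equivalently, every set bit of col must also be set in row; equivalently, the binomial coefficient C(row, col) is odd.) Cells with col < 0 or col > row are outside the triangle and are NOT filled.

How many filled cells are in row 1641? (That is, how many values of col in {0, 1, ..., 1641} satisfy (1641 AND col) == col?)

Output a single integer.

Answer: 64

Derivation:
1641 in binary = 11001101001
popcount(1641) = number of 1-bits in 11001101001 = 6
A col c satisfies (1641 AND c) == c iff every set bit of c is also set in 1641; each of the 6 set bits of 1641 can independently be on or off in c.
count = 2^6 = 64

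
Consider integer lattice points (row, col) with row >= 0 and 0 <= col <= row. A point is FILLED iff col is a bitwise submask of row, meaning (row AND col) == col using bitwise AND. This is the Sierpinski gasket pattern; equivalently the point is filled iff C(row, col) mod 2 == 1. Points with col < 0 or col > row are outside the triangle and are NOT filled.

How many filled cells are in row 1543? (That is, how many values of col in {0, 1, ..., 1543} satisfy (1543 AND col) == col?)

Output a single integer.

Answer: 32

Derivation:
1543 in binary = 11000000111
popcount(1543) = number of 1-bits in 11000000111 = 5
A col c satisfies (1543 AND c) == c iff every set bit of c is also set in 1543; each of the 5 set bits of 1543 can independently be on or off in c.
count = 2^5 = 32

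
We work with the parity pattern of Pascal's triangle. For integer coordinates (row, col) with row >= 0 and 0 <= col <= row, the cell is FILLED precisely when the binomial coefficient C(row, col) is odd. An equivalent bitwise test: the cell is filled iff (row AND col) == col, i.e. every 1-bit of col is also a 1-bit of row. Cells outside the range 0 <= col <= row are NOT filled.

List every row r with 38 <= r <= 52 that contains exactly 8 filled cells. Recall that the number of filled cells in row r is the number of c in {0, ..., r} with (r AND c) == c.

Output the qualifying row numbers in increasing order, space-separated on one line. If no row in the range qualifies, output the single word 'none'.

Row r has 2^popcount(r) filled cells, so we need popcount(r) = log2(8) = 3.
Scan r = 38..52 and keep those with exactly 3 one-bits:
r=38=100110 popcount=3 -> KEEP
r=39=100111 popcount=4 -> skip
r=40=101000 popcount=2 -> skip
r=41=101001 popcount=3 -> KEEP
r=42=101010 popcount=3 -> KEEP
r=43=101011 popcount=4 -> skip
r=44=101100 popcount=3 -> KEEP
r=45=101101 popcount=4 -> skip
r=46=101110 popcount=4 -> skip
r=47=101111 popcount=5 -> skip
r=48=110000 popcount=2 -> skip
r=49=110001 popcount=3 -> KEEP
r=50=110010 popcount=3 -> KEEP
r=51=110011 popcount=4 -> skip
r=52=110100 popcount=3 -> KEEP
Kept rows: 38 41 42 44 49 50 52

Answer: 38 41 42 44 49 50 52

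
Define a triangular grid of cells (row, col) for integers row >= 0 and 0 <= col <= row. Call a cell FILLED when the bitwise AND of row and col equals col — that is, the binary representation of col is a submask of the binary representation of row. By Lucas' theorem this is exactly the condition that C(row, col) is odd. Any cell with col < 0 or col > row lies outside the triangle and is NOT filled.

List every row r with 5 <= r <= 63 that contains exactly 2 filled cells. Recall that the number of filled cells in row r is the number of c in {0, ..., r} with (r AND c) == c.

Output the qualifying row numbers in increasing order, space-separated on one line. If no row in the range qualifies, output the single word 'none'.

Row r has 2^popcount(r) filled cells, so we need popcount(r) = log2(2) = 1.
Scan r = 5..63 and keep those with exactly 1 one-bits:
r=5=101 popcount=2 -> skip
r=6=110 popcount=2 -> skip
r=7=111 popcount=3 -> skip
r=8=1000 popcount=1 -> KEEP
r=9=1001 popcount=2 -> skip
r=10=1010 popcount=2 -> skip
r=11=1011 popcount=3 -> skip
r=12=1100 popcount=2 -> skip
r=13=1101 popcount=3 -> skip
r=14=1110 popcount=3 -> skip
r=15=1111 popcount=4 -> skip
r=16=10000 popcount=1 -> KEEP
r=17=10001 popcount=2 -> skip
r=18=10010 popcount=2 -> skip
r=19=10011 popcount=3 -> skip
r=20=10100 popcount=2 -> skip
r=21=10101 popcount=3 -> skip
r=22=10110 popcount=3 -> skip
r=23=10111 popcount=4 -> skip
r=24=11000 popcount=2 -> skip
r=25=11001 popcount=3 -> skip
r=26=11010 popcount=3 -> skip
r=27=11011 popcount=4 -> skip
r=28=11100 popcount=3 -> skip
r=29=11101 popcount=4 -> skip
r=30=11110 popcount=4 -> skip
r=31=11111 popcount=5 -> skip
r=32=100000 popcount=1 -> KEEP
r=33=100001 popcount=2 -> skip
r=34=100010 popcount=2 -> skip
r=35=100011 popcount=3 -> skip
r=36=100100 popcount=2 -> skip
r=37=100101 popcount=3 -> skip
r=38=100110 popcount=3 -> skip
r=39=100111 popcount=4 -> skip
r=40=101000 popcount=2 -> skip
r=41=101001 popcount=3 -> skip
r=42=101010 popcount=3 -> skip
r=43=101011 popcount=4 -> skip
r=44=101100 popcount=3 -> skip
r=45=101101 popcount=4 -> skip
r=46=101110 popcount=4 -> skip
r=47=101111 popcount=5 -> skip
r=48=110000 popcount=2 -> skip
r=49=110001 popcount=3 -> skip
r=50=110010 popcount=3 -> skip
r=51=110011 popcount=4 -> skip
r=52=110100 popcount=3 -> skip
r=53=110101 popcount=4 -> skip
r=54=110110 popcount=4 -> skip
r=55=110111 popcount=5 -> skip
r=56=111000 popcount=3 -> skip
r=57=111001 popcount=4 -> skip
r=58=111010 popcount=4 -> skip
r=59=111011 popcount=5 -> skip
r=60=111100 popcount=4 -> skip
r=61=111101 popcount=5 -> skip
r=62=111110 popcount=5 -> skip
r=63=111111 popcount=6 -> skip
Kept rows: 8 16 32

Answer: 8 16 32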